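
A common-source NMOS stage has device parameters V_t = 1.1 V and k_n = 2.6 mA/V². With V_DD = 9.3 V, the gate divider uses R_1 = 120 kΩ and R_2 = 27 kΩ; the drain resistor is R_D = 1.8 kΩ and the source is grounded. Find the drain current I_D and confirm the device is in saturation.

V_G = V_DD·R_2/(R_1+R_2) = 9.3×27/147 = 1.71 V. With the source grounded, V_GS = V_G = 1.71 V.
Assume saturation: I_D = (k_n/2)(V_GS − V_t)² = (2.6/2)×(1.71 − 1.1)² = 1.3×0.608² = 0.481 mA.
V_DS = V_DD − I_D·R_D = 9.3 − 0.481×1.8 = 8.43 V.
Saturation requires V_DS ≥ V_GS − V_t = 0.608 V; 8.43 ≥ 0.608 ✓.

I_D ≈ 0.48 mA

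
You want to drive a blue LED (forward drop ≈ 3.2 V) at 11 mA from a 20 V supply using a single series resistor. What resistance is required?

R ≈ 1.5 kΩ

The resistor drops V_S − V_D = 20 − 3.2 = 16.8 V at 11 mA.
R = 16.8 V / 11 mA = 1.53 kΩ.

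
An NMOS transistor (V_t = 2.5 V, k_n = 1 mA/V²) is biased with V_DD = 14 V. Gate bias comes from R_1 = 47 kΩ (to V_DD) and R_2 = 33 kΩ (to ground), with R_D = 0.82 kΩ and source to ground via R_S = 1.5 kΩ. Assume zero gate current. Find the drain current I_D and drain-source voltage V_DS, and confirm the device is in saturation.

I_D ≈ 1.2 mA, V_DS ≈ 11 V

V_G = V_DD·R_2/(R_1+R_2) = 14×33/80 = 5.78 V.
Assume saturation: I_D = (k_n/2)(V_GS − V_t)² with V_GS = V_G − I_D·R_S = 5.78 − 1.5·I_D.
Substituting gives 1.12·I_D² − 5.91·I_D + 5.36 = 0, with roots I_D = 1.17 or 4.09 mA.
The root I_D = 4.09 mA gives V_GS = -0.36 V ≤ V_t, so take I_D = 1.17 mA.
Then V_GS = 4.03 V and V_DS = V_DD − I_D(R_D+R_S) = 14 − 1.17×2.32 = 11.3 V.
Saturation requires V_DS ≥ V_GS − V_t = 1.53 V; 11.3 ≥ 1.53 ✓.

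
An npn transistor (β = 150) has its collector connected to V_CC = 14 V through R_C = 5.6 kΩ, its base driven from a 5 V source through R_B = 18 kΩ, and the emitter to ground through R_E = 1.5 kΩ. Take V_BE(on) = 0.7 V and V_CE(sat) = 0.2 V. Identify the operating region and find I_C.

saturation; I_C ≈ 1.9 mA

Assume active: I_B = (5 − 0.7)/(18 + 151×1.5) = 0.0176 mA, I_C = β·I_B = 2.64 mA.
Then V_CE = 14 − 2.64×5.6 − 2.66×1.5 = -4.76 V < 0.2 V — the active assumption fails.
Re-solve with V_CE = 0.2 V. KCL at the emitter: V_E/R_E = (V_BB−0.7−V_E)/R_B + (V_CC−0.2−V_E)/R_C, giving V_E = 3 V.
I_C = (V_CC − 0.2 − V_E)/R_C = (13.8 − 3)/5.6 = 1.93 mA.
Check: I_B = (4.3 − 3)/18 = 0.0722 mA, and β·I_B = 10.8 mA > I_C, confirming saturation.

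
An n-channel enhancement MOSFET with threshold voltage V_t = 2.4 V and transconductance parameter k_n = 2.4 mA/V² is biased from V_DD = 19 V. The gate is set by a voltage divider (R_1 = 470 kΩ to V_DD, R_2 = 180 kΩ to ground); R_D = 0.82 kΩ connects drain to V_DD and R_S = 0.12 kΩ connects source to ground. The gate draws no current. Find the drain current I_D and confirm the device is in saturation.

V_G = V_DD·R_2/(R_1+R_2) = 19×180/650 = 5.26 V.
Assume saturation: I_D = (k_n/2)(V_GS − V_t)² with V_GS = V_G − I_D·R_S = 5.26 − 0.12·I_D.
Substituting gives 0.0173·I_D² − 1.82·I_D + 9.83 = 0, with roots I_D = 5.69 or 99.9 mA.
The root I_D = 99.9 mA gives V_GS = -6.72 V ≤ V_t, so take I_D = 5.69 mA.
Then V_GS = 4.58 V and V_DS = V_DD − I_D(R_D+R_S) = 19 − 5.69×0.94 = 13.6 V.
Saturation requires V_DS ≥ V_GS − V_t = 2.18 V; 13.6 ≥ 2.18 ✓.

I_D ≈ 5.7 mA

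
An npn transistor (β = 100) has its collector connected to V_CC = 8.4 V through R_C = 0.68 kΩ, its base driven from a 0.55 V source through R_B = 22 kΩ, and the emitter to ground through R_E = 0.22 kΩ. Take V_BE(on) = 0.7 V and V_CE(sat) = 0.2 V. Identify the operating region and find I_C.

V_BB = 0.55 V ≤ V_BE(on) = 0.7 V, so the base-emitter junction is not forward biased.
The transistor is in cutoff: I_B = I_C = 0.

cutoff; I_C ≈ 0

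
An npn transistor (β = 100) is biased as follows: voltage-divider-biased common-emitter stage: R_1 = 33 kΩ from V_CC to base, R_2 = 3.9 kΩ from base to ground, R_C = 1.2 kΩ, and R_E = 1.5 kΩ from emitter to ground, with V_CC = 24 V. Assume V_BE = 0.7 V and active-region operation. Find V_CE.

Thevenize the base divider: V_Th = V_CC·R_2/(R_1+R_2) = 24×3.9/36.9 = 2.54 V, R_Th = R_1‖R_2 = 3.49 kΩ.
Base-emitter loop: V_Th = I_B·R_Th + V_BE + (β+1)I_B·R_E, so I_B = (2.54 − 0.7) / (3.49 + 101×1.5) = 0.0118 mA.
I_C = β·I_B = 100×0.0118 = 1.18 mA, and I_E = (β+1)I_B = 1.2 mA.
V_CE = V_CC − I_C·R_C − I_E·R_E = 24 − 1.18×1.2 − 1.2×1.5 = 20.8 V.
V_CE = 20.8 V > 0.2 V confirms active-region operation.

V_CE ≈ 21 V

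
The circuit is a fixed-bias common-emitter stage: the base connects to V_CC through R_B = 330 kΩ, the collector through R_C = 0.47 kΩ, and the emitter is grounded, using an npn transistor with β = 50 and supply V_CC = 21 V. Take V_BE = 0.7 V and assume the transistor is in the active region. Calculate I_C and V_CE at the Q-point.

Base loop: V_CC = I_B·R_B + V_BE, so I_B = (21 − 0.7)/330 kΩ = 0.0615 mA.
In the active region I_C = β·I_B = 50 × 0.0615 = 3.08 mA.
Collector loop: V_CE = V_CC − I_C·R_C = 21 − 3.08×0.47 = 19.6 V.
Since V_CE = 19.6 V > V_CE(sat) ≈ 0.2 V, the transistor is in the active region as assumed.

I_C ≈ 3.1 mA, V_CE ≈ 20 V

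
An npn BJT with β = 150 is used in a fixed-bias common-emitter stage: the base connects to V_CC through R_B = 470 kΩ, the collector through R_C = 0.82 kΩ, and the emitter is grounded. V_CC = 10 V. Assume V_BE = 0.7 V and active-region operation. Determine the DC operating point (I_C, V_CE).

I_C ≈ 3 mA, V_CE ≈ 7.6 V

Base loop: V_CC = I_B·R_B + V_BE, so I_B = (10 − 0.7)/470 kΩ = 0.0198 mA.
In the active region I_C = β·I_B = 150 × 0.0198 = 2.97 mA.
Collector loop: V_CE = V_CC − I_C·R_C = 10 − 2.97×0.82 = 7.57 V.
Since V_CE = 7.57 V > V_CE(sat) ≈ 0.2 V, the transistor is in the active region as assumed.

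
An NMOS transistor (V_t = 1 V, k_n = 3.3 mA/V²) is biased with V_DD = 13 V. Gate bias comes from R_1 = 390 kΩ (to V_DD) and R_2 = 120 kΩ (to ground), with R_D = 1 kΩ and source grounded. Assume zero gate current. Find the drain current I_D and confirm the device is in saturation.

I_D ≈ 7 mA

V_G = V_DD·R_2/(R_1+R_2) = 13×120/510 = 3.06 V. With the source grounded, V_GS = V_G = 3.06 V.
Assume saturation: I_D = (k_n/2)(V_GS − V_t)² = (3.3/2)×(3.06 − 1)² = 1.65×2.06² = 6.99 mA.
V_DS = V_DD − I_D·R_D = 13 − 6.99×1 = 6.01 V.
Saturation requires V_DS ≥ V_GS − V_t = 2.06 V; 6.01 ≥ 2.06 ✓.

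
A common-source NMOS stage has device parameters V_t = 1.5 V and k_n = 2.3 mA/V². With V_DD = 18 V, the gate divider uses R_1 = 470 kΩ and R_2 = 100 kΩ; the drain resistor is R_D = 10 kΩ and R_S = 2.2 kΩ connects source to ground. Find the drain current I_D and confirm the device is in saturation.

I_D ≈ 0.46 mA

V_G = V_DD·R_2/(R_1+R_2) = 18×100/570 = 3.16 V.
Assume saturation: I_D = (k_n/2)(V_GS − V_t)² with V_GS = V_G − I_D·R_S = 3.16 − 2.2·I_D.
Substituting gives 5.57·I_D² − 9.39·I_D + 3.16 = 0, with roots I_D = 0.465 or 1.22 mA.
The root I_D = 1.22 mA gives V_GS = 0.469 V ≤ V_t, so take I_D = 0.465 mA.
Then V_GS = 2.14 V and V_DS = V_DD − I_D(R_D+R_S) = 18 − 0.465×12.2 = 12.3 V.
Saturation requires V_DS ≥ V_GS − V_t = 0.636 V; 12.3 ≥ 0.636 ✓.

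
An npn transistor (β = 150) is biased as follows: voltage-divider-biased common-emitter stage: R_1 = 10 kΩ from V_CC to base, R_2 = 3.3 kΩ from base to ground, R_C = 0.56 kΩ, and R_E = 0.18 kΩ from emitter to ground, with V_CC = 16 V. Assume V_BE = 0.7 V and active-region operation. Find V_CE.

V_CE ≈ 3.7 V

Thevenize the base divider: V_Th = V_CC·R_2/(R_1+R_2) = 16×3.3/13.3 = 3.97 V, R_Th = R_1‖R_2 = 2.48 kΩ.
Base-emitter loop: V_Th = I_B·R_Th + V_BE + (β+1)I_B·R_E, so I_B = (3.97 − 0.7) / (2.48 + 151×0.18) = 0.11 mA.
I_C = β·I_B = 150×0.11 = 16.5 mA, and I_E = (β+1)I_B = 16.6 mA.
V_CE = V_CC − I_C·R_C − I_E·R_E = 16 − 16.5×0.56 − 16.6×0.18 = 3.74 V.
V_CE = 3.74 V > 0.2 V confirms active-region operation.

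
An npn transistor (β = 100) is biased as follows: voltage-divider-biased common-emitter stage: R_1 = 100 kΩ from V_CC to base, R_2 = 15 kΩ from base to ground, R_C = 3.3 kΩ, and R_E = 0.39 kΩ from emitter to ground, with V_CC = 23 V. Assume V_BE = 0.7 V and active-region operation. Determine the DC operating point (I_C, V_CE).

I_C ≈ 4.4 mA, V_CE ≈ 6.8 V

Thevenize the base divider: V_Th = V_CC·R_2/(R_1+R_2) = 23×15/115 = 3 V, R_Th = R_1‖R_2 = 13 kΩ.
Base-emitter loop: V_Th = I_B·R_Th + V_BE + (β+1)I_B·R_E, so I_B = (3 − 0.7) / (13 + 101×0.39) = 0.0439 mA.
I_C = β·I_B = 100×0.0439 = 4.39 mA, and I_E = (β+1)I_B = 4.43 mA.
V_CE = V_CC − I_C·R_C − I_E·R_E = 23 − 4.39×3.3 − 4.43×0.39 = 6.8 V.
V_CE = 6.8 V > 0.2 V confirms active-region operation.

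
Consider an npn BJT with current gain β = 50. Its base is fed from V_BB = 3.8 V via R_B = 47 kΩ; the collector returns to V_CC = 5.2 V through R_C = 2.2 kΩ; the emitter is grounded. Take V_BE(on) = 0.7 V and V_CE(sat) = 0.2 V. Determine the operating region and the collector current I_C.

Assume active: I_B = (3.8 − 0.7)/47 = 0.066 mA, giving I_C = β·I_B = 3.3 mA.
But then V_CE = 5.2 − 3.3×2.2 = -2.06 V < V_CE(sat) = 0.2 V — impossible in the active region.
So the transistor is saturated. With V_CE = 0.2 V, I_C = (V_CC − 0.2)/R_C = 5/2.2 = 2.27 mA.
Check: β·I_B = 3.3 mA > I_C = 2.27 mA, confirming saturation.

saturation; I_C ≈ 2.3 mA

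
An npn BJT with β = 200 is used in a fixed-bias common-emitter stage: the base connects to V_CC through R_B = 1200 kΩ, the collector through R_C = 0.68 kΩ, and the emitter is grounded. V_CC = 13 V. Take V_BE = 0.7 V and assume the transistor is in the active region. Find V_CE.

Base loop: V_CC = I_B·R_B + V_BE, so I_B = (13 − 0.7)/1200 kΩ = 0.0103 mA.
In the active region I_C = β·I_B = 200 × 0.0103 = 2.05 mA.
Collector loop: V_CE = V_CC − I_C·R_C = 13 − 2.05×0.68 = 11.6 V.
Since V_CE = 11.6 V > V_CE(sat) ≈ 0.2 V, the transistor is in the active region as assumed.

V_CE ≈ 12 V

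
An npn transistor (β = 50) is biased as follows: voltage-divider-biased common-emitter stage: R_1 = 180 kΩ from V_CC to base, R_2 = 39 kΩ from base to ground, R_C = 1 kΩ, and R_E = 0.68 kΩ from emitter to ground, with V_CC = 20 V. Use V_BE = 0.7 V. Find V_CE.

V_CE ≈ 16 V

Thevenize the base divider: V_Th = V_CC·R_2/(R_1+R_2) = 20×39/219 = 3.56 V, R_Th = R_1‖R_2 = 32.1 kΩ.
Base-emitter loop: V_Th = I_B·R_Th + V_BE + (β+1)I_B·R_E, so I_B = (3.56 − 0.7) / (32.1 + 51×0.68) = 0.0429 mA.
I_C = β·I_B = 50×0.0429 = 2.14 mA, and I_E = (β+1)I_B = 2.19 mA.
V_CE = V_CC − I_C·R_C − I_E·R_E = 20 − 2.14×1 − 2.19×0.68 = 16.4 V.
V_CE = 16.4 V > 0.2 V confirms active-region operation.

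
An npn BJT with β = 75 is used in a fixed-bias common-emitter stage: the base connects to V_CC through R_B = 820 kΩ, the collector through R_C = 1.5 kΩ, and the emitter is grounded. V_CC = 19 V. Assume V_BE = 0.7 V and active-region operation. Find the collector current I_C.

I_C ≈ 1.7 mA

Base loop: V_CC = I_B·R_B + V_BE, so I_B = (19 − 0.7)/820 kΩ = 0.0223 mA.
In the active region I_C = β·I_B = 75 × 0.0223 = 1.67 mA.
Collector loop: V_CE = V_CC − I_C·R_C = 19 − 1.67×1.5 = 16.5 V.
Since V_CE = 16.5 V > V_CE(sat) ≈ 0.2 V, the transistor is in the active region as assumed.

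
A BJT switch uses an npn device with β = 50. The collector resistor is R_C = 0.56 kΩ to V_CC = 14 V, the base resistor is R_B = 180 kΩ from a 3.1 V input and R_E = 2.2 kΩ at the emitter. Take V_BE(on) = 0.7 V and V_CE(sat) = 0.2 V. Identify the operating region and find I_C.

active; I_C ≈ 0.41 mA

Assume active. Base-emitter loop: I_B = (V_BB − V_BE)/(R_B + (β+1)R_E) = (3.1 − 0.7)/(180 + 51×2.2) = 0.00821 mA.
I_C = β·I_B = 50×0.00821 = 0.411 mA.
V_CE = V_CC − I_C·R_C − I_E·R_E = 14 − 0.411×0.56 − 0.419×2.2 = 12.8 V > V_CE(sat), so the active-region assumption holds.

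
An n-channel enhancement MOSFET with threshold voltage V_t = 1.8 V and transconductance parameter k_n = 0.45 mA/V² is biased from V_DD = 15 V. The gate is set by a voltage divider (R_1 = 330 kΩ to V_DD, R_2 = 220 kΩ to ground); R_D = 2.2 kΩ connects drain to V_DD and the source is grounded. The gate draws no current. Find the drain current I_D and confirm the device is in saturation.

V_G = V_DD·R_2/(R_1+R_2) = 15×220/550 = 6 V. With the source grounded, V_GS = V_G = 6 V.
Assume saturation: I_D = (k_n/2)(V_GS − V_t)² = (0.45/2)×(6 − 1.8)² = 0.225×4.2² = 3.97 mA.
V_DS = V_DD − I_D·R_D = 15 − 3.97×2.2 = 6.27 V.
Saturation requires V_DS ≥ V_GS − V_t = 4.2 V; 6.27 ≥ 4.2 ✓.

I_D ≈ 4 mA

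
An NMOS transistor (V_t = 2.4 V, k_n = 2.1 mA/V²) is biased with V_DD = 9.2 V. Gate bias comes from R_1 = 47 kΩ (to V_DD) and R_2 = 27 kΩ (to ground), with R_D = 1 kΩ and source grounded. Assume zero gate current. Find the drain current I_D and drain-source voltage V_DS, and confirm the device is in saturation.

V_G = V_DD·R_2/(R_1+R_2) = 9.2×27/74 = 3.36 V. With the source grounded, V_GS = V_G = 3.36 V.
Assume saturation: I_D = (k_n/2)(V_GS − V_t)² = (2.1/2)×(3.36 − 2.4)² = 1.05×0.957² = 0.961 mA.
V_DS = V_DD − I_D·R_D = 9.2 − 0.961×1 = 8.24 V.
Saturation requires V_DS ≥ V_GS − V_t = 0.957 V; 8.24 ≥ 0.957 ✓.

I_D ≈ 0.96 mA, V_DS ≈ 8.2 V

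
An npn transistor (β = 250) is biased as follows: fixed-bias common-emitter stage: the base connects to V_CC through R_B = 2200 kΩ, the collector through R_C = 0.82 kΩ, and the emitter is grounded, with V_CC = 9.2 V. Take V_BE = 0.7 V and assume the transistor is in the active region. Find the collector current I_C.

Base loop: V_CC = I_B·R_B + V_BE, so I_B = (9.2 − 0.7)/2200 kΩ = 0.00386 mA.
In the active region I_C = β·I_B = 250 × 0.00386 = 0.966 mA.
Collector loop: V_CE = V_CC − I_C·R_C = 9.2 − 0.966×0.82 = 8.41 V.
Since V_CE = 8.41 V > V_CE(sat) ≈ 0.2 V, the transistor is in the active region as assumed.

I_C ≈ 0.97 mA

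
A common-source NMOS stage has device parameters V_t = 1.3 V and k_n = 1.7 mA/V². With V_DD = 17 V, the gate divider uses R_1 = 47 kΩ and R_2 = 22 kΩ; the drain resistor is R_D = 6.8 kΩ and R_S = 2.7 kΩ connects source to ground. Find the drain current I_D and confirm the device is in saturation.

V_G = V_DD·R_2/(R_1+R_2) = 17×22/69 = 5.42 V.
Assume saturation: I_D = (k_n/2)(V_GS − V_t)² with V_GS = V_G − I_D·R_S = 5.42 − 2.7·I_D.
Substituting gives 6.2·I_D² − 19.9·I_D + 14.4 = 0, with roots I_D = 1.1 or 2.11 mA.
The root I_D = 2.11 mA gives V_GS = -0.275 V ≤ V_t, so take I_D = 1.1 mA.
Then V_GS = 2.44 V and V_DS = V_DD − I_D(R_D+R_S) = 17 − 1.1×9.5 = 6.51 V.
Saturation requires V_DS ≥ V_GS − V_t = 1.14 V; 6.51 ≥ 1.14 ✓.

I_D ≈ 1.1 mA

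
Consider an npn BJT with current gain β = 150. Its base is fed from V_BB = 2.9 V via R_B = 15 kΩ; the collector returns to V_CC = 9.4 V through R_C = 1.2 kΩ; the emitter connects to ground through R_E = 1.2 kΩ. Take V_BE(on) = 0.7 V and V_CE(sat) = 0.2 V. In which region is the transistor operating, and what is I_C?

active; I_C ≈ 1.7 mA

Assume active. Base-emitter loop: I_B = (V_BB − V_BE)/(R_B + (β+1)R_E) = (2.9 − 0.7)/(15 + 151×1.2) = 0.0112 mA.
I_C = β·I_B = 150×0.0112 = 1.68 mA.
V_CE = V_CC − I_C·R_C − I_E·R_E = 9.4 − 1.68×1.2 − 1.69×1.2 = 5.35 V > V_CE(sat), so the active-region assumption holds.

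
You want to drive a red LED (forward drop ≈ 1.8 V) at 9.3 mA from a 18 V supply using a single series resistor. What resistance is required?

The resistor drops V_S − V_D = 18 − 1.8 = 16.2 V at 9.3 mA.
R = 16.2 V / 9.3 mA = 1.74 kΩ.

R ≈ 1.7 kΩ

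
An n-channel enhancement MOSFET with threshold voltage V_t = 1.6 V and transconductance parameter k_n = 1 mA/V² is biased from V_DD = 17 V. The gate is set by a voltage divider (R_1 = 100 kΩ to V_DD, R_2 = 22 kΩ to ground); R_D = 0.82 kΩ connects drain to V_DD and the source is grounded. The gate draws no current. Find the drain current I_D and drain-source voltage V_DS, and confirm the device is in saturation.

V_G = V_DD·R_2/(R_1+R_2) = 17×22/122 = 3.07 V. With the source grounded, V_GS = V_G = 3.07 V.
Assume saturation: I_D = (k_n/2)(V_GS − V_t)² = (1/2)×(3.07 − 1.6)² = 0.5×1.47² = 1.07 mA.
V_DS = V_DD − I_D·R_D = 17 − 1.07×0.82 = 16.1 V.
Saturation requires V_DS ≥ V_GS − V_t = 1.47 V; 16.1 ≥ 1.47 ✓.

I_D ≈ 1.1 mA, V_DS ≈ 16 V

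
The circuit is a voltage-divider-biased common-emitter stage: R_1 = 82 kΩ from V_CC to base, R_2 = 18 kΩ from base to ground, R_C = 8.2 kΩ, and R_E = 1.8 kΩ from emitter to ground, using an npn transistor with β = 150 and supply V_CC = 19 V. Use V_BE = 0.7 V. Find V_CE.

V_CE ≈ 4.7 V

Thevenize the base divider: V_Th = V_CC·R_2/(R_1+R_2) = 19×18/100 = 3.42 V, R_Th = R_1‖R_2 = 14.8 kΩ.
Base-emitter loop: V_Th = I_B·R_Th + V_BE + (β+1)I_B·R_E, so I_B = (3.42 − 0.7) / (14.8 + 151×1.8) = 0.00949 mA.
I_C = β·I_B = 150×0.00949 = 1.42 mA, and I_E = (β+1)I_B = 1.43 mA.
V_CE = V_CC − I_C·R_C − I_E·R_E = 19 − 1.42×8.2 − 1.43×1.8 = 4.75 V.
V_CE = 4.75 V > 0.2 V confirms active-region operation.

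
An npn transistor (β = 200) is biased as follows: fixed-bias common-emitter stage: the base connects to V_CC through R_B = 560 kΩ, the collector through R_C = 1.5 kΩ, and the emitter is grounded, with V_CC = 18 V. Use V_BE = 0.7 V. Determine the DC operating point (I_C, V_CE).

I_C ≈ 6.2 mA, V_CE ≈ 8.7 V

Base loop: V_CC = I_B·R_B + V_BE, so I_B = (18 − 0.7)/560 kΩ = 0.0309 mA.
In the active region I_C = β·I_B = 200 × 0.0309 = 6.18 mA.
Collector loop: V_CE = V_CC − I_C·R_C = 18 − 6.18×1.5 = 8.73 V.
Since V_CE = 8.73 V > V_CE(sat) ≈ 0.2 V, the transistor is in the active region as assumed.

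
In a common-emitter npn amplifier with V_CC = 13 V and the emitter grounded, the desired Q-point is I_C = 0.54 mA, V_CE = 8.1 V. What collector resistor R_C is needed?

R_C ≈ 9.1 kΩ

Collector loop: V_CC = I_C·R_C + V_CE.
R_C = (V_CC − V_CE)/I_C = (13 − 8.1)/0.54 = 9.07 kΩ.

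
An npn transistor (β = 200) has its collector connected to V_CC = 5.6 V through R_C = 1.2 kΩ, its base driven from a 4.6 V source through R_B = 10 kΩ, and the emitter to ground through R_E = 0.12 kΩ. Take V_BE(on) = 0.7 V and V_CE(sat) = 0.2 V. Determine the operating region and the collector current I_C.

Assume active: I_B = (4.6 − 0.7)/(10 + 201×0.12) = 0.114 mA, I_C = β·I_B = 22.9 mA.
Then V_CE = 5.6 − 22.9×1.2 − 23×0.12 = -24.6 V < 0.2 V — the active assumption fails.
Re-solve with V_CE = 0.2 V. KCL at the emitter: V_E/R_E = (V_BB−0.7−V_E)/R_B + (V_CC−0.2−V_E)/R_C, giving V_E = 0.528 V.
I_C = (V_CC − 0.2 − V_E)/R_C = (5.4 − 0.528)/1.2 = 4.06 mA.
Check: I_B = (3.9 − 0.528)/10 = 0.337 mA, and β·I_B = 67.4 mA > I_C, confirming saturation.

saturation; I_C ≈ 4.1 mA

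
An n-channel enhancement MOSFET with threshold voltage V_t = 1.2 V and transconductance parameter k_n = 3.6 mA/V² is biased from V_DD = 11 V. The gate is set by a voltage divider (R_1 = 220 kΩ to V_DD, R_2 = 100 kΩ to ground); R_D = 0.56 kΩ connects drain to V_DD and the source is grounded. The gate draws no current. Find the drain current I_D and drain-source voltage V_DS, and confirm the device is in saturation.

I_D ≈ 9 mA, V_DS ≈ 6 V

V_G = V_DD·R_2/(R_1+R_2) = 11×100/320 = 3.44 V. With the source grounded, V_GS = V_G = 3.44 V.
Assume saturation: I_D = (k_n/2)(V_GS − V_t)² = (3.6/2)×(3.44 − 1.2)² = 1.8×2.24² = 9.01 mA.
V_DS = V_DD − I_D·R_D = 11 − 9.01×0.56 = 5.95 V.
Saturation requires V_DS ≥ V_GS − V_t = 2.24 V; 5.95 ≥ 2.24 ✓.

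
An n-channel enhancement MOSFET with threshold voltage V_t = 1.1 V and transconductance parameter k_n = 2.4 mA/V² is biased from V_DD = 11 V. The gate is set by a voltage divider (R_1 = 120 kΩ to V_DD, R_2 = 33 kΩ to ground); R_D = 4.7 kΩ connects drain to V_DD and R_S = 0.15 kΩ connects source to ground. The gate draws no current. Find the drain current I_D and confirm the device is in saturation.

V_G = V_DD·R_2/(R_1+R_2) = 11×33/153 = 2.37 V.
Assume saturation: I_D = (k_n/2)(V_GS − V_t)² with V_GS = V_G − I_D·R_S = 2.37 − 0.15·I_D.
Substituting gives 0.027·I_D² − 1.46·I_D + 1.94 = 0, with roots I_D = 1.37 or 52.6 mA.
The root I_D = 52.6 mA gives V_GS = -5.52 V ≤ V_t, so take I_D = 1.37 mA.
Then V_GS = 2.17 V and V_DS = V_DD − I_D(R_D+R_S) = 11 − 1.37×4.85 = 4.37 V.
Saturation requires V_DS ≥ V_GS − V_t = 1.07 V; 4.37 ≥ 1.07 ✓.

I_D ≈ 1.4 mA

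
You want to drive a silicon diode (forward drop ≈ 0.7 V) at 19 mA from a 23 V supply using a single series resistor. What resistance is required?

The resistor drops V_S − V_D = 23 − 0.7 = 22.3 V at 19 mA.
R = 22.3 V / 19 mA = 1.17 kΩ.

R ≈ 1.2 kΩ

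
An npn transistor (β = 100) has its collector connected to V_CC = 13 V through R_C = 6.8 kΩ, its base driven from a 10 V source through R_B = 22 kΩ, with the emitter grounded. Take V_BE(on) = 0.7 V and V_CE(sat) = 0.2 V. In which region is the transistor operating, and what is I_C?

Assume active: I_B = (10 − 0.7)/22 = 0.423 mA, giving I_C = β·I_B = 42.3 mA.
But then V_CE = 13 − 42.3×6.8 = -274 V < V_CE(sat) = 0.2 V — impossible in the active region.
So the transistor is saturated. With V_CE = 0.2 V, I_C = (V_CC − 0.2)/R_C = 12.8/6.8 = 1.88 mA.
Check: β·I_B = 42.3 mA > I_C = 1.88 mA, confirming saturation.

saturation; I_C ≈ 1.9 mA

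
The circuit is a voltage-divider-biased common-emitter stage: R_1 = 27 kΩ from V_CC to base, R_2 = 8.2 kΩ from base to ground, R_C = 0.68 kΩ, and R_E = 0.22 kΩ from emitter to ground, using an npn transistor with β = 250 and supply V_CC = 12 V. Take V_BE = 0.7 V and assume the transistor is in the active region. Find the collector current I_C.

I_C ≈ 8.5 mA

Thevenize the base divider: V_Th = V_CC·R_2/(R_1+R_2) = 12×8.2/35.2 = 2.8 V, R_Th = R_1‖R_2 = 6.29 kΩ.
Base-emitter loop: V_Th = I_B·R_Th + V_BE + (β+1)I_B·R_E, so I_B = (2.8 − 0.7) / (6.29 + 251×0.22) = 0.0341 mA.
I_C = β·I_B = 250×0.0341 = 8.52 mA, and I_E = (β+1)I_B = 8.55 mA.
V_CE = V_CC − I_C·R_C − I_E·R_E = 12 − 8.52×0.68 − 8.55×0.22 = 4.33 V.
V_CE = 4.33 V > 0.2 V confirms active-region operation.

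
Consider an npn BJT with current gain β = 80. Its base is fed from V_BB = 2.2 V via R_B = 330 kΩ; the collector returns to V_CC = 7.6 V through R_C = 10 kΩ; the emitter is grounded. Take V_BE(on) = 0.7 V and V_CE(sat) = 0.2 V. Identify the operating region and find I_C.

Assume active. Base-emitter loop: I_B = (V_BB − V_BE)/R_B = (2.2 − 0.7)/330 = 0.00455 mA.
I_C = β·I_B = 80×0.00455 = 0.364 mA.
V_CE = V_CC − I_C·R_C = 7.6 − 0.364×10 = 3.96 V > V_CE(sat), so the active-region assumption holds.

active; I_C ≈ 0.36 mA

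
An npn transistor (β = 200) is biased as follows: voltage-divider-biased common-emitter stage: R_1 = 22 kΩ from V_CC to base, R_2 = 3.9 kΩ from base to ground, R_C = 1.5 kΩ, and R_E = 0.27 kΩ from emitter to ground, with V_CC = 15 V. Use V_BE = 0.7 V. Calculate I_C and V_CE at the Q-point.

I_C ≈ 5.4 mA, V_CE ≈ 5.4 V

Thevenize the base divider: V_Th = V_CC·R_2/(R_1+R_2) = 15×3.9/25.9 = 2.26 V, R_Th = R_1‖R_2 = 3.31 kΩ.
Base-emitter loop: V_Th = I_B·R_Th + V_BE + (β+1)I_B·R_E, so I_B = (2.26 − 0.7) / (3.31 + 201×0.27) = 0.0271 mA.
I_C = β·I_B = 200×0.0271 = 5.41 mA, and I_E = (β+1)I_B = 5.44 mA.
V_CE = V_CC − I_C·R_C − I_E·R_E = 15 − 5.41×1.5 − 5.44×0.27 = 5.41 V.
V_CE = 5.41 V > 0.2 V confirms active-region operation.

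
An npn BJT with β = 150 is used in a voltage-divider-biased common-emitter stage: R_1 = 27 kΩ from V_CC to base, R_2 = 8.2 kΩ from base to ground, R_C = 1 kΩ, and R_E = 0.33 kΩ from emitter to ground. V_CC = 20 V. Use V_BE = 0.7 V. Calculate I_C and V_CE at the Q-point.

Thevenize the base divider: V_Th = V_CC·R_2/(R_1+R_2) = 20×8.2/35.2 = 4.66 V, R_Th = R_1‖R_2 = 6.29 kΩ.
Base-emitter loop: V_Th = I_B·R_Th + V_BE + (β+1)I_B·R_E, so I_B = (4.66 − 0.7) / (6.29 + 151×0.33) = 0.0705 mA.
I_C = β·I_B = 150×0.0705 = 10.6 mA, and I_E = (β+1)I_B = 10.7 mA.
V_CE = V_CC − I_C·R_C − I_E·R_E = 20 − 10.6×1 − 10.7×0.33 = 5.9 V.
V_CE = 5.9 V > 0.2 V confirms active-region operation.

I_C ≈ 11 mA, V_CE ≈ 5.9 V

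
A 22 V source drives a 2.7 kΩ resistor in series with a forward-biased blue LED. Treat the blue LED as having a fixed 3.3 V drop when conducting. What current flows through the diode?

I ≈ 6.9 mA

KVL around the loop: 22 = V_D + I·R = 3.3 + I × 2.7 kΩ.
So I = (22 − 3.3) / 2.7 kΩ = 18.7 / 2.7 = 6.93 mA.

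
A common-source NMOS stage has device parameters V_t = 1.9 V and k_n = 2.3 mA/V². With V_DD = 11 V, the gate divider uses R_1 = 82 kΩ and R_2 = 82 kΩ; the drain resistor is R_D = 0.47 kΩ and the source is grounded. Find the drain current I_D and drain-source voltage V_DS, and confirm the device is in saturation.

I_D ≈ 15 mA, V_DS ≈ 4 V

V_G = V_DD·R_2/(R_1+R_2) = 11×82/164 = 5.5 V. With the source grounded, V_GS = V_G = 5.5 V.
Assume saturation: I_D = (k_n/2)(V_GS − V_t)² = (2.3/2)×(5.5 − 1.9)² = 1.15×3.6² = 14.9 mA.
V_DS = V_DD − I_D·R_D = 11 − 14.9×0.47 = 4 V.
Saturation requires V_DS ≥ V_GS − V_t = 3.6 V; 4 ≥ 3.6 ✓.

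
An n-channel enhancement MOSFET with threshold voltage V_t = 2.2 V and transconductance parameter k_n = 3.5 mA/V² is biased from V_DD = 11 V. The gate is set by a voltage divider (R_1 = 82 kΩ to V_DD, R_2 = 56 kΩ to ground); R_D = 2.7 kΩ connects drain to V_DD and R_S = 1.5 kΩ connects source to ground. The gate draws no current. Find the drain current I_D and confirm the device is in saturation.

I_D ≈ 1 mA

V_G = V_DD·R_2/(R_1+R_2) = 11×56/138 = 4.46 V.
Assume saturation: I_D = (k_n/2)(V_GS − V_t)² with V_GS = V_G − I_D·R_S = 4.46 − 1.5·I_D.
Substituting gives 3.94·I_D² − 12.9·I_D + 8.97 = 0, with roots I_D = 1 or 2.27 mA.
The root I_D = 2.27 mA gives V_GS = 1.06 V ≤ V_t, so take I_D = 1 mA.
Then V_GS = 2.96 V and V_DS = V_DD − I_D(R_D+R_S) = 11 − 1×4.2 = 6.78 V.
Saturation requires V_DS ≥ V_GS − V_t = 0.758 V; 6.78 ≥ 0.758 ✓.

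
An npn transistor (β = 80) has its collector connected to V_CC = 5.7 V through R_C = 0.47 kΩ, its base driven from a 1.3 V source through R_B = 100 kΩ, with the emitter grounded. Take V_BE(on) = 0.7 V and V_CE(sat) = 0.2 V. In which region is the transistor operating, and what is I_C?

Assume active. Base-emitter loop: I_B = (V_BB − V_BE)/R_B = (1.3 − 0.7)/100 = 0.006 mA.
I_C = β·I_B = 80×0.006 = 0.48 mA.
V_CE = V_CC − I_C·R_C = 5.7 − 0.48×0.47 = 5.47 V > V_CE(sat), so the active-region assumption holds.

active; I_C ≈ 0.48 mA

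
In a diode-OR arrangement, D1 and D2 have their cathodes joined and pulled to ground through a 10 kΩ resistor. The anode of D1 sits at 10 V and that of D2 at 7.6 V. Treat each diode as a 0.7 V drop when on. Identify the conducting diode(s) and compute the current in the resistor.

Only D1 conducts; I_R ≈ 0.93 mA

Assume both conduct. Then node N would need to be at both 10−0.7 = 9.3 V and 7.6−0.7 = 6.9 V, which is impossible.
Assume only D1 conducts: V_N = 10 − 0.7 = 9.3 V, so I_R = 9.3/10 = 0.93 mA.
Check D2: its anode-to-cathode voltage is 7.6 − 9.3 = -1.7 V < 0.7 V, so it is off. The assumption is consistent.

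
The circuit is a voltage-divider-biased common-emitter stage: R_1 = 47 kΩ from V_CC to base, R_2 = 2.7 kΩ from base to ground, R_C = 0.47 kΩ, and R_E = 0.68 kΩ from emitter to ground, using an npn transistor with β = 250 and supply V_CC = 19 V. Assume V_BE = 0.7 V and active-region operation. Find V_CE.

V_CE ≈ 18 V

Thevenize the base divider: V_Th = V_CC·R_2/(R_1+R_2) = 19×2.7/49.7 = 1.03 V, R_Th = R_1‖R_2 = 2.55 kΩ.
Base-emitter loop: V_Th = I_B·R_Th + V_BE + (β+1)I_B·R_E, so I_B = (1.03 − 0.7) / (2.55 + 251×0.68) = 0.00192 mA.
I_C = β·I_B = 250×0.00192 = 0.479 mA, and I_E = (β+1)I_B = 0.481 mA.
V_CE = V_CC − I_C·R_C − I_E·R_E = 19 − 0.479×0.47 − 0.481×0.68 = 18.4 V.
V_CE = 18.4 V > 0.2 V confirms active-region operation.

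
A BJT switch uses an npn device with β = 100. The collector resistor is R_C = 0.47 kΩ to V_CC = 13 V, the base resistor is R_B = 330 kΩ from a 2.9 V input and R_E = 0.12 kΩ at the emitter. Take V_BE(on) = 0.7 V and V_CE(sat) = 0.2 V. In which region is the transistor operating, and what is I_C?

Assume active. Base-emitter loop: I_B = (V_BB − V_BE)/(R_B + (β+1)R_E) = (2.9 − 0.7)/(330 + 101×0.12) = 0.00643 mA.
I_C = β·I_B = 100×0.00643 = 0.643 mA.
V_CE = V_CC − I_C·R_C − I_E·R_E = 13 − 0.643×0.47 − 0.649×0.12 = 12.6 V > V_CE(sat), so the active-region assumption holds.

active; I_C ≈ 0.64 mA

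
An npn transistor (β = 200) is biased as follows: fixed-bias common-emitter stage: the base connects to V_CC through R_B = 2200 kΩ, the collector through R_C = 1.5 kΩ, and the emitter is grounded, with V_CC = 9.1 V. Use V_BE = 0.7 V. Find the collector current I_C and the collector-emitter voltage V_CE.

Base loop: V_CC = I_B·R_B + V_BE, so I_B = (9.1 − 0.7)/2200 kΩ = 0.00382 mA.
In the active region I_C = β·I_B = 200 × 0.00382 = 0.764 mA.
Collector loop: V_CE = V_CC − I_C·R_C = 9.1 − 0.764×1.5 = 7.95 V.
Since V_CE = 7.95 V > V_CE(sat) ≈ 0.2 V, the transistor is in the active region as assumed.

I_C ≈ 0.76 mA, V_CE ≈ 8 V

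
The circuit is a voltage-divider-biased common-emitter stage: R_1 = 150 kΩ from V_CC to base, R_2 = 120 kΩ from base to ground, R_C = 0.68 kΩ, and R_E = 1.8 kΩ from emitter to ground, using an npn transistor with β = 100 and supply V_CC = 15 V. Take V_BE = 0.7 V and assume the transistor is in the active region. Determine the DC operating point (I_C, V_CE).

I_C ≈ 2.4 mA, V_CE ≈ 9 V

Thevenize the base divider: V_Th = V_CC·R_2/(R_1+R_2) = 15×120/270 = 6.67 V, R_Th = R_1‖R_2 = 66.7 kΩ.
Base-emitter loop: V_Th = I_B·R_Th + V_BE + (β+1)I_B·R_E, so I_B = (6.67 − 0.7) / (66.7 + 101×1.8) = 0.024 mA.
I_C = β·I_B = 100×0.024 = 2.4 mA, and I_E = (β+1)I_B = 2.43 mA.
V_CE = V_CC − I_C·R_C − I_E·R_E = 15 − 2.4×0.68 − 2.43×1.8 = 9 V.
V_CE = 9 V > 0.2 V confirms active-region operation.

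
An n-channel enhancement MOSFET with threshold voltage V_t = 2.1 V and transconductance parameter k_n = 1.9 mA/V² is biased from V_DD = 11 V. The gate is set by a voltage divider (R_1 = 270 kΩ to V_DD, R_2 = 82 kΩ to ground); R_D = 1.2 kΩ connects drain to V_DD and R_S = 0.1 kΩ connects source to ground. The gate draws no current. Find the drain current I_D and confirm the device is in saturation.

V_G = V_DD·R_2/(R_1+R_2) = 11×82/352 = 2.56 V.
Assume saturation: I_D = (k_n/2)(V_GS − V_t)² with V_GS = V_G − I_D·R_S = 2.56 − 0.1·I_D.
Substituting gives 0.0095·I_D² − 1.09·I_D + 0.203 = 0, with roots I_D = 0.187 or 114 mA.
The root I_D = 114 mA gives V_GS = -8.87 V ≤ V_t, so take I_D = 0.187 mA.
Then V_GS = 2.54 V and V_DS = V_DD − I_D(R_D+R_S) = 11 − 0.187×1.3 = 10.8 V.
Saturation requires V_DS ≥ V_GS − V_t = 0.444 V; 10.8 ≥ 0.444 ✓.

I_D ≈ 0.19 mA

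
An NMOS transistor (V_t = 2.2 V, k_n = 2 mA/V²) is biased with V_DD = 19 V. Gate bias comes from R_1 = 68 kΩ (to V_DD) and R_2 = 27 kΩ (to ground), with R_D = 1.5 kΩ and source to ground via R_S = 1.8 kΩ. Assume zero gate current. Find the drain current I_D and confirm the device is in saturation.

V_G = V_DD·R_2/(R_1+R_2) = 19×27/95 = 5.4 V.
Assume saturation: I_D = (k_n/2)(V_GS − V_t)² with V_GS = V_G − I_D·R_S = 5.4 − 1.8·I_D.
Substituting gives 3.24·I_D² − 12.5·I_D + 10.2 = 0, with roots I_D = 1.18 or 2.69 mA.
The root I_D = 2.69 mA gives V_GS = 0.56 V ≤ V_t, so take I_D = 1.18 mA.
Then V_GS = 3.28 V and V_DS = V_DD − I_D(R_D+R_S) = 19 − 1.18×3.3 = 15.1 V.
Saturation requires V_DS ≥ V_GS − V_t = 1.08 V; 15.1 ≥ 1.08 ✓.

I_D ≈ 1.2 mA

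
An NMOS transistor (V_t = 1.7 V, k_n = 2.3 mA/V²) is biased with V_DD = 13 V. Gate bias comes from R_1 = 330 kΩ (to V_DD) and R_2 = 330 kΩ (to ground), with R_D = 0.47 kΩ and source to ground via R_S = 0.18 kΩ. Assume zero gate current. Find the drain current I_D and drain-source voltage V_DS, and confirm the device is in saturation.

I_D ≈ 10 mA, V_DS ≈ 6.4 V

V_G = V_DD·R_2/(R_1+R_2) = 13×330/660 = 6.5 V.
Assume saturation: I_D = (k_n/2)(V_GS − V_t)² with V_GS = V_G − I_D·R_S = 6.5 − 0.18·I_D.
Substituting gives 0.0373·I_D² − 2.99·I_D + 26.5 = 0, with roots I_D = 10.2 or 70 mA.
The root I_D = 70 mA gives V_GS = -6.1 V ≤ V_t, so take I_D = 10.2 mA.
Then V_GS = 4.67 V and V_DS = V_DD − I_D(R_D+R_S) = 13 − 10.2×0.65 = 6.4 V.
Saturation requires V_DS ≥ V_GS − V_t = 2.97 V; 6.4 ≥ 2.97 ✓.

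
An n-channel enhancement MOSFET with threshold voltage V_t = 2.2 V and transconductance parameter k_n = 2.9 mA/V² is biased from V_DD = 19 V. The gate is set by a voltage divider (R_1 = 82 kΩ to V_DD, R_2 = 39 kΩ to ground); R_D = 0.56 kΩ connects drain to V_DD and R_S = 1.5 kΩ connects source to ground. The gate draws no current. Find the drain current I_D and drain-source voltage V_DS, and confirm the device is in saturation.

I_D ≈ 1.9 mA, V_DS ≈ 15 V

V_G = V_DD·R_2/(R_1+R_2) = 19×39/121 = 6.12 V.
Assume saturation: I_D = (k_n/2)(V_GS − V_t)² with V_GS = V_G − I_D·R_S = 6.12 − 1.5·I_D.
Substituting gives 3.26·I_D² − 18.1·I_D + 22.3 = 0, with roots I_D = 1.86 or 3.68 mA.
The root I_D = 3.68 mA gives V_GS = 0.607 V ≤ V_t, so take I_D = 1.86 mA.
Then V_GS = 3.33 V and V_DS = V_DD − I_D(R_D+R_S) = 19 − 1.86×2.06 = 15.2 V.
Saturation requires V_DS ≥ V_GS − V_t = 1.13 V; 15.2 ≥ 1.13 ✓.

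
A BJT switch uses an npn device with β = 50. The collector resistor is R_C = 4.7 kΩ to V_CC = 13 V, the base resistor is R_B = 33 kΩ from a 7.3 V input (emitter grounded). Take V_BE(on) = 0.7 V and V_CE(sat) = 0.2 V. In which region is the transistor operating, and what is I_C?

Assume active: I_B = (7.3 − 0.7)/33 = 0.2 mA, giving I_C = β·I_B = 10 mA.
But then V_CE = 13 − 10×4.7 = -34 V < V_CE(sat) = 0.2 V — impossible in the active region.
So the transistor is saturated. With V_CE = 0.2 V, I_C = (V_CC − 0.2)/R_C = 12.8/4.7 = 2.72 mA.
Check: β·I_B = 10 mA > I_C = 2.72 mA, confirming saturation.

saturation; I_C ≈ 2.7 mA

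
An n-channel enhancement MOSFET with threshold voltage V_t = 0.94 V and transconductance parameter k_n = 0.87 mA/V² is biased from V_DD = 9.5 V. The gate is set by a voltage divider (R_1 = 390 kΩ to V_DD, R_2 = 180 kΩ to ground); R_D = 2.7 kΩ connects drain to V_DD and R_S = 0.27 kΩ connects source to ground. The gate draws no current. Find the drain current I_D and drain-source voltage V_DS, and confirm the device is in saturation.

I_D ≈ 1.3 mA, V_DS ≈ 5.7 V

V_G = V_DD·R_2/(R_1+R_2) = 9.5×180/570 = 3 V.
Assume saturation: I_D = (k_n/2)(V_GS − V_t)² with V_GS = V_G − I_D·R_S = 3 − 0.27·I_D.
Substituting gives 0.0317·I_D² − 1.48·I_D + 1.85 = 0, with roots I_D = 1.28 or 45.5 mA.
The root I_D = 45.5 mA gives V_GS = -9.29 V ≤ V_t, so take I_D = 1.28 mA.
Then V_GS = 2.65 V and V_DS = V_DD − I_D(R_D+R_S) = 9.5 − 1.28×2.97 = 5.7 V.
Saturation requires V_DS ≥ V_GS − V_t = 1.71 V; 5.7 ≥ 1.71 ✓.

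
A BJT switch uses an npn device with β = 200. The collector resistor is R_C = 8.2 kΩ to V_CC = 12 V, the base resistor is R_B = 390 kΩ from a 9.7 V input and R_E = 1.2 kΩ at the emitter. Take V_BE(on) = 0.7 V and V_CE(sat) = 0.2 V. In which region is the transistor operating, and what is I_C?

Assume active: I_B = (9.7 − 0.7)/(390 + 201×1.2) = 0.0143 mA, I_C = β·I_B = 2.85 mA.
Then V_CE = 12 − 2.85×8.2 − 2.87×1.2 = -14.8 V < 0.2 V — the active assumption fails.
Re-solve with V_CE = 0.2 V. KCL at the emitter: V_E/R_E = (V_BB−0.7−V_E)/R_B + (V_CC−0.2−V_E)/R_C, giving V_E = 1.53 V.
I_C = (V_CC − 0.2 − V_E)/R_C = (11.8 − 1.53)/8.2 = 1.25 mA.
Check: I_B = (9 − 1.53)/390 = 0.0192 mA, and β·I_B = 3.83 mA > I_C, confirming saturation.

saturation; I_C ≈ 1.3 mA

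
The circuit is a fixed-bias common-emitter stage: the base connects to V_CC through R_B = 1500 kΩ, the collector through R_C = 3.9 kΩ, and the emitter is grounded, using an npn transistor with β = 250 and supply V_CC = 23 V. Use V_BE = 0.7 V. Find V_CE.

V_CE ≈ 8.5 V

Base loop: V_CC = I_B·R_B + V_BE, so I_B = (23 − 0.7)/1500 kΩ = 0.0149 mA.
In the active region I_C = β·I_B = 250 × 0.0149 = 3.72 mA.
Collector loop: V_CE = V_CC − I_C·R_C = 23 − 3.72×3.9 = 8.5 V.
Since V_CE = 8.5 V > V_CE(sat) ≈ 0.2 V, the transistor is in the active region as assumed.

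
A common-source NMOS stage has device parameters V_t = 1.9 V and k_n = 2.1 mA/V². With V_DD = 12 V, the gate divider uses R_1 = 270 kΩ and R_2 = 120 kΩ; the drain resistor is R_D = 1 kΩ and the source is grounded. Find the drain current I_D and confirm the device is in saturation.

I_D ≈ 3.4 mA

V_G = V_DD·R_2/(R_1+R_2) = 12×120/390 = 3.69 V. With the source grounded, V_GS = V_G = 3.69 V.
Assume saturation: I_D = (k_n/2)(V_GS − V_t)² = (2.1/2)×(3.69 − 1.9)² = 1.05×1.79² = 3.37 mA.
V_DS = V_DD − I_D·R_D = 12 − 3.37×1 = 8.63 V.
Saturation requires V_DS ≥ V_GS − V_t = 1.79 V; 8.63 ≥ 1.79 ✓.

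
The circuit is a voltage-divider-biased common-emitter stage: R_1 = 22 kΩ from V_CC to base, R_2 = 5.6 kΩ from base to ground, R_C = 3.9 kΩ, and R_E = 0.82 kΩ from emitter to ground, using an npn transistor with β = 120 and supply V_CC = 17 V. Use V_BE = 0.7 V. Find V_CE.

V_CE ≈ 2 V

Thevenize the base divider: V_Th = V_CC·R_2/(R_1+R_2) = 17×5.6/27.6 = 3.45 V, R_Th = R_1‖R_2 = 4.46 kΩ.
Base-emitter loop: V_Th = I_B·R_Th + V_BE + (β+1)I_B·R_E, so I_B = (3.45 − 0.7) / (4.46 + 121×0.82) = 0.0265 mA.
I_C = β·I_B = 120×0.0265 = 3.18 mA, and I_E = (β+1)I_B = 3.21 mA.
V_CE = V_CC − I_C·R_C − I_E·R_E = 17 − 3.18×3.9 − 3.21×0.82 = 1.96 V.
V_CE = 1.96 V > 0.2 V confirms active-region operation.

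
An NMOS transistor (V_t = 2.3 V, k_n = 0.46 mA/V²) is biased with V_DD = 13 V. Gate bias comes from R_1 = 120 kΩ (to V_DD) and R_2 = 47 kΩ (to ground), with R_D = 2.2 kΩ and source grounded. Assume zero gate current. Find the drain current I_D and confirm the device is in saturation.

V_G = V_DD·R_2/(R_1+R_2) = 13×47/167 = 3.66 V. With the source grounded, V_GS = V_G = 3.66 V.
Assume saturation: I_D = (k_n/2)(V_GS − V_t)² = (0.46/2)×(3.66 − 2.3)² = 0.23×1.36² = 0.425 mA.
V_DS = V_DD − I_D·R_D = 13 − 0.425×2.2 = 12.1 V.
Saturation requires V_DS ≥ V_GS − V_t = 1.36 V; 12.1 ≥ 1.36 ✓.

I_D ≈ 0.42 mA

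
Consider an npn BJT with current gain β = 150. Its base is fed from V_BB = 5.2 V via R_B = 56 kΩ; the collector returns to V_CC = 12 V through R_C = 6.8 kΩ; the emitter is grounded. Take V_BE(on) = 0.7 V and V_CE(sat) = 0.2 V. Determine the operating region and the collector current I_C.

saturation; I_C ≈ 1.7 mA

Assume active: I_B = (5.2 − 0.7)/56 = 0.0804 mA, giving I_C = β·I_B = 12.1 mA.
But then V_CE = 12 − 12.1×6.8 = -70 V < V_CE(sat) = 0.2 V — impossible in the active region.
So the transistor is saturated. With V_CE = 0.2 V, I_C = (V_CC − 0.2)/R_C = 11.8/6.8 = 1.74 mA.
Check: β·I_B = 12.1 mA > I_C = 1.74 mA, confirming saturation.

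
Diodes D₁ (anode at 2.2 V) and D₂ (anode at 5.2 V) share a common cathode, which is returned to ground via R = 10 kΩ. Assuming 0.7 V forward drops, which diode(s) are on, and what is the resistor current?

Assume both conduct. Then node N would need to be at both 2.2−0.7 = 1.5 V and 5.2−0.7 = 4.5 V, which is impossible.
Assume only D₂ conducts: V_N = 5.2 − 0.7 = 4.5 V, so I_R = 4.5/10 = 0.45 mA.
Check D₁: its anode-to-cathode voltage is 2.2 − 4.5 = -2.3 V < 0.7 V, so it is off. The assumption is consistent.

Only D₂ conducts; I_R ≈ 0.45 mA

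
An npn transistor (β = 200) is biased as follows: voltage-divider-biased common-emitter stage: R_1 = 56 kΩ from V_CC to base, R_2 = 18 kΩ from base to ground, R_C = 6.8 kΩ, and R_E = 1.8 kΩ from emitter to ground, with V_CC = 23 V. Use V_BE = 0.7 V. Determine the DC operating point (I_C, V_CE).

I_C ≈ 2.6 mA, V_CE ≈ 0.55 V

Thevenize the base divider: V_Th = V_CC·R_2/(R_1+R_2) = 23×18/74 = 5.59 V, R_Th = R_1‖R_2 = 13.6 kΩ.
Base-emitter loop: V_Th = I_B·R_Th + V_BE + (β+1)I_B·R_E, so I_B = (5.59 − 0.7) / (13.6 + 201×1.8) = 0.013 mA.
I_C = β·I_B = 200×0.013 = 2.61 mA, and I_E = (β+1)I_B = 2.62 mA.
V_CE = V_CC − I_C·R_C − I_E·R_E = 23 − 2.61×6.8 − 2.62×1.8 = 0.552 V.
V_CE = 0.552 V > 0.2 V confirms active-region operation.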